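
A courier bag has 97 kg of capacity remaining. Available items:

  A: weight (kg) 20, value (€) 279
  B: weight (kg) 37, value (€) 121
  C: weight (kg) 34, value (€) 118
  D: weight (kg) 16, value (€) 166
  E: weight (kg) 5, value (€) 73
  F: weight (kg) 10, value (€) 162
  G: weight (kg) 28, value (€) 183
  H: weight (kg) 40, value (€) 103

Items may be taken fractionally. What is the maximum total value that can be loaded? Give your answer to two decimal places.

Order: F (162/10=16.20) > E (73/5=14.60) > A (279/20=13.95) > D (166/16=10.38) > G (183/28=6.54) > C (118/34=3.47) > B (121/37=3.27) > H (103/40=2.58)
Fill: take F (10 @ 162) → take E (5 @ 73) → take A (20 @ 279) → take D (16 @ 166) → take G (28 @ 183) → take 18/34 of C → 62.47; 97/97 used.
Total value = 925.47

925.47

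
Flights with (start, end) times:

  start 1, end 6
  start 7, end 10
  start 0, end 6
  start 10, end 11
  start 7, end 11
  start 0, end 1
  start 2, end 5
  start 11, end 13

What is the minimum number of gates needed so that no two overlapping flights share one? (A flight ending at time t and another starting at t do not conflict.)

Count concurrent intervals with a sweep; the peak is the room count.
starts: [0, 0, 1, 2, 7, 7, 10, 11]
ends:   [1, 5, 6, 6, 10, 11, 11, 13]
s0→1 s0→2 e1→1 s1→2 s2→3  — peak 3.

3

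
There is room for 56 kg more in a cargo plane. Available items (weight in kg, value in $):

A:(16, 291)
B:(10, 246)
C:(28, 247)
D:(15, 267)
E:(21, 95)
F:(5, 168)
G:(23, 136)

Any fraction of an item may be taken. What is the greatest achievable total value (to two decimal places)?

Greedy by value/weight ratio, highest first.
Ratios (sorted): F 33.60, B 24.60, A 18.19, D 17.80, C 8.82, G 5.91, E 4.52
take F (5 @ 168); take B (10 @ 246); take A (16 @ 291); take D (15 @ 267); take 10/28 of C → 88.21. Capacity used 56/56.
Total value = 1060.21

1060.21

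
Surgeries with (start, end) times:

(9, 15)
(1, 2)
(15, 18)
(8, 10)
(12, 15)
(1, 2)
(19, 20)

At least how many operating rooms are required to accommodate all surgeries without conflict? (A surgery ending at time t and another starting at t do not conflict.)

starts: [1, 1, 8, 9, 12, 15, 19]
ends:   [2, 2, 10, 15, 15, 18, 20]
s1→1 s1→2  — peak 2.

2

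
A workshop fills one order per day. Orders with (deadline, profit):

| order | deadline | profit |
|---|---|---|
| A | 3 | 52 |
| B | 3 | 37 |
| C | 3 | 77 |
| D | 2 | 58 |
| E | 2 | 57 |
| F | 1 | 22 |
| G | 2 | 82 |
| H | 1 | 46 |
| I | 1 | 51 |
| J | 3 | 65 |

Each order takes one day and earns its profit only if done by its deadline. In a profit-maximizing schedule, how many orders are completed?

Take jobs in profit order; each goes to the latest open slot no later than its deadline.
By profit: G(d2,82), C(d3,77), J(d3,65), D(d2,58), E(d2,57), A(d3,52), I(d1,51), H(d1,46), B(d3,37), F(d1,22)
G→slot 2; C→slot 3; J→slot 1; D skipped; E skipped; A skipped; I skipped; H skipped; B skipped; F skipped.
3 of 10 scheduled.

3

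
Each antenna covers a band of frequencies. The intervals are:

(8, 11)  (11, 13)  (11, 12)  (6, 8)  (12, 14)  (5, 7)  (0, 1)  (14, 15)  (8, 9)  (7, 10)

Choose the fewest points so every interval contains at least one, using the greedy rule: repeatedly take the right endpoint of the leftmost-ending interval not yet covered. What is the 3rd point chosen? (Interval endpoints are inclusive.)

Sort by right endpoint; whenever an interval is uncovered, place a point at its right end.
Sorted: [0,1] [5,7] [6,8] [8,9] [7,10] [8,11] [11,12] [11,13] [12,14] [14,15]
{[0,1]} hit by 1; {[5,7],[6,8]} hit by 7; {[8,9],[7,10],[8,11]} hit by 9; {[11,12],[11,13],[12,14]} hit by 12; {[14,15]} hit by 15.
Points: 1, 7, 9, 12, 15 (5 total).

9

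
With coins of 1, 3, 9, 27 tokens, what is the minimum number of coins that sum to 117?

5

117 − 4×27→9 − 1×9→0
Total coins = 4 + 1 = 5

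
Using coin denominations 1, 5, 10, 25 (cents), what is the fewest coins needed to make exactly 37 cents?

37 − 1×25→12 − 1×10→2 − 2×1→0
Total coins = 1 + 1 + 2 = 4

4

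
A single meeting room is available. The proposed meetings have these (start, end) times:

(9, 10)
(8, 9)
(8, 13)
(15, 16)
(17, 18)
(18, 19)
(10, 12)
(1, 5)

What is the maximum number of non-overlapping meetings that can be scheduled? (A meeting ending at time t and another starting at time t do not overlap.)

By end time: (1,5), (8,9), (9,10), (10,12), (8,13), (15,16), (17,18), (18,19).
Pick (1,5); next start ≥ 5 → (8,9); next start ≥ 9 → (9,10); next start ≥ 10 → (10,12); next start ≥ 12 → (15,16); next start ≥ 16 → (17,18); next start ≥ 18 → (18,19).
Selected 7 meetings.

7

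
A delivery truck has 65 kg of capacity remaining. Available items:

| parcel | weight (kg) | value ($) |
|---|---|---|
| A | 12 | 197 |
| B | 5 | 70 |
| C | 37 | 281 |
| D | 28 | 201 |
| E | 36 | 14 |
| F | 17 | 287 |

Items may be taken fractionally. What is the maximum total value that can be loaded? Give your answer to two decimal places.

Greedy by value/weight ratio, highest first.
Order: F (287/17=16.88) > A (197/12=16.42) > B (70/5=14.00) > C (281/37=7.59) > D (201/28=7.18) > E (14/36=0.39)
Fill: take F (17 @ 287) → take A (12 @ 197) → take B (5 @ 70) → take 31/37 of C → 235.43; 65/65 used.
Total value = 789.43

789.43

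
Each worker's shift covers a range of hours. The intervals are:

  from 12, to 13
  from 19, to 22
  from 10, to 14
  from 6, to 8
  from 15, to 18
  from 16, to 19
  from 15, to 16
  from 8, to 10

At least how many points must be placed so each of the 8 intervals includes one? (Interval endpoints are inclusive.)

By right end: [6,8]  [8,10]  [12,13]  [10,14]  [15,16]  [15,18]  [16,19]  [19,22]
[6,8] uncovered → point at 8; [12,13] uncovered → point at 13; [15,16] uncovered → point at 16; [19,22] uncovered → point at 22.
Points: 8, 13, 16, 22 (4 total).

4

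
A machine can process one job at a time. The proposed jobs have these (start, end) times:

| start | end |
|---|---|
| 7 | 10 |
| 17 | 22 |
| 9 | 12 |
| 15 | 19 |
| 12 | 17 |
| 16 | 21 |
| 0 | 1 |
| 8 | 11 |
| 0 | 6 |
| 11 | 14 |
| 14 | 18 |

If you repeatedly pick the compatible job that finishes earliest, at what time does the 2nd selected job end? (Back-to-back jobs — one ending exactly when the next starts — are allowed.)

10

By end time: (0,1), (0,6), (7,10), (8,11), (9,12), (11,14), (12,17), (14,18), (15,19), (16,21), (17,22).
Pick (0,1); next start ≥ 1 → (7,10); next start ≥ 10 → (11,14); next start ≥ 14 → (14,18).
Selected: (0,1) (7,10) (11,14) (14,18)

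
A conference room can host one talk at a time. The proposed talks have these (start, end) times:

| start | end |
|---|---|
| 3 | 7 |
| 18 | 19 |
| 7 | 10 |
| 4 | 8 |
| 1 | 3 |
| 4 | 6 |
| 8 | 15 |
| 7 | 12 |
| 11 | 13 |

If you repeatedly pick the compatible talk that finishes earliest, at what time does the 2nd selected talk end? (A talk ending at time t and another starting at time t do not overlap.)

Sort by end time and greedily take each interval whose start is ≥ the last chosen end.
Sorted by end: (1,3)  (4,6)  (3,7)  (4,8)  (7,10)  (7,12)  (11,13)  (8,15)  (18,19)
take (1,3); take (4,6); take (7,10); skip (7,12); take (11,13); skip (8,15); take (18,19).
Selected: (1,3) (4,6) (7,10) (11,13) (18,19)

6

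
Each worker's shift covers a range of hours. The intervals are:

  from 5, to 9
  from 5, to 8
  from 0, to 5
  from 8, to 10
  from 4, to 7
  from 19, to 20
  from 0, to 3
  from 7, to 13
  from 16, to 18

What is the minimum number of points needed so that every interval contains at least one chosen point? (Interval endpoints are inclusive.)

Sorted: [0,3] [0,5] [4,7] [5,8] [5,9] [8,10] [7,13] [16,18] [19,20]
{[0,3],[0,5]} hit by 3; {[4,7],[5,8],[5,9]} hit by 7; {[8,10],[7,13]} hit by 10; {[16,18]} hit by 18; {[19,20]} hit by 20.
Points: 3, 7, 10, 18, 20 (5 total).

5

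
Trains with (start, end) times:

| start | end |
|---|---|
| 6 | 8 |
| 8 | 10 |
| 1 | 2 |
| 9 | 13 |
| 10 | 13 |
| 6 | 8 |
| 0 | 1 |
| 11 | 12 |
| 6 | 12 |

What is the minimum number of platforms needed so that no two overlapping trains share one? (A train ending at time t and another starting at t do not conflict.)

4

starts: [0, 1, 6, 6, 6, 8, 9, 10, 11]
ends:   [1, 2, 8, 8, 10, 12, 12, 13, 13]
s0→1 e1→0 s1→1 e2→0 s6→1 s6→2 s6→3 e8→2 e8→1 s8→2 s9→3 e10→2 s10→3 s11→4  — peak 4.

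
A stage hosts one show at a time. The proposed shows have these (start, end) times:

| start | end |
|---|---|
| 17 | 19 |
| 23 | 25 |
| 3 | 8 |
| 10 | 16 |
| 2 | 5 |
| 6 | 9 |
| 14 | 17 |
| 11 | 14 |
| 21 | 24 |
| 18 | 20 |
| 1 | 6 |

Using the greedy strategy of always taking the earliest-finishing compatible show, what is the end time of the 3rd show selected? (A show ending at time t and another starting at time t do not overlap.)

14

By end time: (2,5), (1,6), (3,8), (6,9), (11,14), (10,16), (14,17), (17,19), (18,20), (21,24), (23,25).
Pick (2,5); next start ≥ 5 → (6,9); next start ≥ 9 → (11,14); next start ≥ 14 → (14,17); next start ≥ 17 → (17,19); next start ≥ 19 → (21,24).
Selected: (2,5) (6,9) (11,14) (14,17) (17,19) (21,24)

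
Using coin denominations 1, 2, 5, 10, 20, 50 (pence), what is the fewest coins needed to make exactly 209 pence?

7

Use the largest denomination that fits, subtract, and repeat.
209 − 4×50→9 − 1×5→4 − 2×2→0
Total coins = 4 + 1 + 2 = 7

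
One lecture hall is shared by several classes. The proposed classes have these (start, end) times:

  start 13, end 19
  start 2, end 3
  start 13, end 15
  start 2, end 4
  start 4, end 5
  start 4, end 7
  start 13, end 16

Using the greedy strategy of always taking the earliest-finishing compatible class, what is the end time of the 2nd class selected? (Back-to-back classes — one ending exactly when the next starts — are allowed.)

5

Order by finish time; keep every interval that doesn't clash with the previous kept one.
Sorted by end: (2,3)  (2,4)  (4,5)  (4,7)  (13,15)  (13,16)  (13,19)
take (2,3); skip (2,4); take (4,5); take (13,15); skip (13,19).
Selected: (2,3) (4,5) (13,15)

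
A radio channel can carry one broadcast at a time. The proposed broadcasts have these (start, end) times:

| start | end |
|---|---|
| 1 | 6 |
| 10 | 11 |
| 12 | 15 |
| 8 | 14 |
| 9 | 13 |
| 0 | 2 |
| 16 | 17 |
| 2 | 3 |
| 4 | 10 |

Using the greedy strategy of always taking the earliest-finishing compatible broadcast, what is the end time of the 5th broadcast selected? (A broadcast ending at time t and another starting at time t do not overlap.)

15

Sort by end time and greedily take each interval whose start is ≥ the last chosen end.
By end time: (0,2), (2,3), (1,6), (4,10), (10,11), (9,13), (8,14), (12,15), (16,17).
Pick (0,2); next start ≥ 2 → (2,3); next start ≥ 3 → (4,10); next start ≥ 10 → (10,11); next start ≥ 11 → (12,15); next start ≥ 15 → (16,17).
Selected: (0,2) (2,3) (4,10) (10,11) (12,15) (16,17)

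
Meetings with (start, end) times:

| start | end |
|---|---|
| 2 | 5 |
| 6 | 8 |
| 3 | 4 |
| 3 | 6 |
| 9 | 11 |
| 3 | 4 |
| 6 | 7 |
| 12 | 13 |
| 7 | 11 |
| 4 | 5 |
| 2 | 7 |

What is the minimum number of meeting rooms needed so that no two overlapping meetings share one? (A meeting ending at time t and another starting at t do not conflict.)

5

Count concurrent intervals with a sweep; the peak is the room count.
Events (time:±→running): 2:+→1 2:+→2 3:+→3 3:+→4 3:+→5 … peak 5.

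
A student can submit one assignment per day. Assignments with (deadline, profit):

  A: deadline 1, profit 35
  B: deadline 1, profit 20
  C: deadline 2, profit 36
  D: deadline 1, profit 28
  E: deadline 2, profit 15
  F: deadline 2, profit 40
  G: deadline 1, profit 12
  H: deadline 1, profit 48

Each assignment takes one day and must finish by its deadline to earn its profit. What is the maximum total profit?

88

By profit: H(d1,48), F(d2,40), C(d2,36), A(d1,35), D(d1,28), B(d1,20), E(d2,15), G(d1,12)
H→slot 1; F→slot 2; C skipped; A skipped; D skipped; B skipped; E skipped; G skipped.
Profit = 48 + 40 = 88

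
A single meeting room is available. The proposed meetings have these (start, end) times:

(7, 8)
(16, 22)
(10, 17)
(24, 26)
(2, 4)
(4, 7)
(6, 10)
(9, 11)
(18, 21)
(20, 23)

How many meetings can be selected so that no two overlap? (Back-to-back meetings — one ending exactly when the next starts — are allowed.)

6

By end time: (2,4), (4,7), (7,8), (6,10), (9,11), (10,17), (18,21), (16,22), (20,23), (24,26).
Pick (2,4); next start ≥ 4 → (4,7); next start ≥ 7 → (7,8); next start ≥ 8 → (9,11); next start ≥ 11 → (18,21); next start ≥ 21 → (24,26).
Selected 6 meetings.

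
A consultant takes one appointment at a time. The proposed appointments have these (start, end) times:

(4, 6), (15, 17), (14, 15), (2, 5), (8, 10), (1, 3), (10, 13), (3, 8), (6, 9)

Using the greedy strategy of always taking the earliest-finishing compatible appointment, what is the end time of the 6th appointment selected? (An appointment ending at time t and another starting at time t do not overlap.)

17

Order by finish time; keep every interval that doesn't clash with the previous kept one.
Sorted by end: (1,3)  (2,5)  (4,6)  (3,8)  (6,9)  (8,10)  (10,13)  (14,15)  (15,17)
take (1,3); take (4,6); skip (3,8); take (6,9); skip (8,10); take (10,13); take (14,15); take (15,17).
Selected: (1,3) (4,6) (6,9) (10,13) (14,15) (15,17)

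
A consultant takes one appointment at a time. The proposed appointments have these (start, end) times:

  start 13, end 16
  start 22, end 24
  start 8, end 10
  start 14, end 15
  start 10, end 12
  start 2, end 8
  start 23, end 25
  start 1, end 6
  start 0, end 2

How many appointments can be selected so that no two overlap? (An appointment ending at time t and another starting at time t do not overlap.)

6

Sort by end time and greedily take each interval whose start is ≥ the last chosen end.
Sorted by end: (0,2)  (1,6)  (2,8)  (8,10)  (10,12)  (14,15)  (13,16)  (22,24)  (23,25)
take (0,2); take (2,8); take (8,10); take (10,12); take (14,15); skip (13,16); take (22,24).
Selected 6 appointments.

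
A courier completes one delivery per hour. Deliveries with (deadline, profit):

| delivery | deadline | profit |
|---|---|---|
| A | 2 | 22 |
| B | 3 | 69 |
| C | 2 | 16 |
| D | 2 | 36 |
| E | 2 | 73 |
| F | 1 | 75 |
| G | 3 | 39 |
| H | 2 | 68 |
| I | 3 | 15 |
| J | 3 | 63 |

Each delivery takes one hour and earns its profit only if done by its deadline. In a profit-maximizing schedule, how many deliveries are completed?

Take jobs in profit order; each goes to the latest open slot no later than its deadline.
Profit order: F=75 E=73 B=69 H=68 J=63 G=39 D=36 A=22 C=16 I=15
Assign: F→slot 1, E→slot 2, B→slot 3, H skipped, J skipped, G skipped, D skipped, A skipped, C skipped, I skipped.
Slots: [1:F] [2:E] [3:B]
3 of 10 scheduled.

3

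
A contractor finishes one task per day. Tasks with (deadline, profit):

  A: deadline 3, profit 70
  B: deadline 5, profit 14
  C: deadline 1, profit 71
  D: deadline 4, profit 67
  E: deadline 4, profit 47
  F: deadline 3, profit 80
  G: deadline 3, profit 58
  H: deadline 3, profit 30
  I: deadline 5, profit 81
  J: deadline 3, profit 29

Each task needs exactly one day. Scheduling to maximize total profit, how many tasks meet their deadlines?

5

Take jobs in profit order; each goes to the latest open slot no later than its deadline.
Profit order: I=81 F=80 C=71 A=70 D=67 G=58 E=47 H=30 J=29 B=14
Assign: I→slot 5, F→slot 3, C→slot 1, A→slot 2, D→slot 4, G skipped, E skipped, H skipped, J skipped, B skipped.
Slots: [1:C] [2:A] [3:F] [4:D] [5:I]
5 of 10 scheduled.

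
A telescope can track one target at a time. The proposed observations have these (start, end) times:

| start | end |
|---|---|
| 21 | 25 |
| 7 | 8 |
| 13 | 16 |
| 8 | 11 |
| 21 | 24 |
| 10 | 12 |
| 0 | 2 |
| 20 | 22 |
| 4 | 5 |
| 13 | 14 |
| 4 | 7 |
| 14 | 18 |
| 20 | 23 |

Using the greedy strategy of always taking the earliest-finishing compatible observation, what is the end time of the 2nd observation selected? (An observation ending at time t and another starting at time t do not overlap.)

Greedy by earliest finish: after sorting by end time, pick each interval compatible with the last pick.
Sorted by end: (0,2)  (4,5)  (4,7)  (7,8)  (8,11)  (10,12)  (13,14)  (13,16)  (14,18)  (20,22)  (20,23)  (21,24)  (21,25)
take (0,2); take (4,5); take (7,8); take (8,11); take (13,14); skip (13,16); take (14,18); take (20,22); skip (21,25).
Selected: (0,2) (4,5) (7,8) (8,11) (13,14) (14,18) (20,22)

5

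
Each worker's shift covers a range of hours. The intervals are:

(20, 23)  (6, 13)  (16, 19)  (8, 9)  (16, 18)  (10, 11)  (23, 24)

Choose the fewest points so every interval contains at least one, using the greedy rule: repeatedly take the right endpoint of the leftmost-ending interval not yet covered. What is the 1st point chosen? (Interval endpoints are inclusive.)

9

By right end: [8,9]  [10,11]  [6,13]  [16,18]  [16,19]  [20,23]  [23,24]
[8,9] uncovered → point at 9; [10,11] uncovered → point at 11; [16,18] uncovered → point at 18; [20,23] uncovered → point at 23.
Points: 9, 11, 18, 23 (4 total).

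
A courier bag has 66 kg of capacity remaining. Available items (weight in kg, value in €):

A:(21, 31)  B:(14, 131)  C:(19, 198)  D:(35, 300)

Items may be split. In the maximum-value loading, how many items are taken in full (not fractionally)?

2

Ratios (sorted): C 10.42, B 9.36, D 8.57, A 1.48
take C (19 @ 198); take B (14 @ 131); take 33/35 of D → 282.86. Capacity used 66/66.
2 item(s) taken whole; one partial (take 33/35 of D).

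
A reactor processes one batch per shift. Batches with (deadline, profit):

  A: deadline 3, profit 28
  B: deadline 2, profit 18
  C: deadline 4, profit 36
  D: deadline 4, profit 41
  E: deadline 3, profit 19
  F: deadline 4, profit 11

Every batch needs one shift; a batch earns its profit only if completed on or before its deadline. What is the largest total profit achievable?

124

Sort by profit descending; place each in the latest free slot ≤ its deadline.
Profit order: D=41 C=36 A=28 E=19 B=18 F=11
Assign: D→slot 4, C→slot 3, A→slot 2, E→slot 1, B skipped, F skipped.
Slots: [1:E] [2:A] [3:C] [4:D]
Profit = 19 + 28 + 36 + 41 = 124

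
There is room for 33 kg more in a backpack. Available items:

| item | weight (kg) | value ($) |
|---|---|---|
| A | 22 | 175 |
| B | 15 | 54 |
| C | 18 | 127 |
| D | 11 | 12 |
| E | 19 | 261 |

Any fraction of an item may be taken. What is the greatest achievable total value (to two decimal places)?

372.36

Greedy by value/weight ratio, highest first.
Order: E (261/19=13.74) > A (175/22=7.95) > C (127/18=7.06) > B (54/15=3.60) > D (12/11=1.09)
Fill: take E (19 @ 261) → take 14/22 of A → 111.36; 33/33 used.
Total value = 372.36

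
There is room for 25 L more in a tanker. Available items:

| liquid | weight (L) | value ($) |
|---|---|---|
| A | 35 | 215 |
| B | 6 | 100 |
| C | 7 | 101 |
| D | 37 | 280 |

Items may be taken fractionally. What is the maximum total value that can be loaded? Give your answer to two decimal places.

Sort by value per unit weight and fill in that order.
Order: B (100/6=16.67) > C (101/7=14.43) > D (280/37=7.57) > A (215/35=6.14)
Fill: take B (6 @ 100) → take C (7 @ 101) → take 12/37 of D → 90.81; 25/25 used.
Total value = 291.81

291.81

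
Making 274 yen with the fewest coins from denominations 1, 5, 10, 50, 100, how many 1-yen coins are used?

4

Use the largest denomination that fits, subtract, and repeat.
274 − 2×100→74 − 1×50→24 − 2×10→4 − 4×1→0
Count of 1: 4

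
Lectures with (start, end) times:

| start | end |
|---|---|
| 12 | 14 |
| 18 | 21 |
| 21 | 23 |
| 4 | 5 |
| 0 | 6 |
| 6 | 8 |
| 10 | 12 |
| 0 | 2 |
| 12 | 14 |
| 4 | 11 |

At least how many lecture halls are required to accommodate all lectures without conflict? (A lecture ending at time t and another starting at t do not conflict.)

Events (time:±→running): 0:+→1 0:+→2 2:-→1 4:+→2 4:+→3 … peak 3.

3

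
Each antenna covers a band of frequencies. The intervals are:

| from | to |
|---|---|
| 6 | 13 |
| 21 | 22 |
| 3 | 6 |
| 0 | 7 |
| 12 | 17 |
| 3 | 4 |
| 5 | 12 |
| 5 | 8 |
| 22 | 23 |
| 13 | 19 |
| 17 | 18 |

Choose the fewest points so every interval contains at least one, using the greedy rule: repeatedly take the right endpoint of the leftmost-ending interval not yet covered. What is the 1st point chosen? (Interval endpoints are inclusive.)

Sort by right endpoint; whenever an interval is uncovered, place a point at its right end.
Sorted: [3,4] [3,6] [0,7] [5,8] [5,12] [6,13] [12,17] [17,18] [13,19] [21,22] [22,23]
{[3,4],[3,6],[0,7]} hit by 4; {[5,8],[5,12],[6,13]} hit by 8; {[12,17],[17,18],[13,19]} hit by 17; {[21,22],[22,23]} hit by 22.
Points: 4, 8, 17, 22 (4 total).

4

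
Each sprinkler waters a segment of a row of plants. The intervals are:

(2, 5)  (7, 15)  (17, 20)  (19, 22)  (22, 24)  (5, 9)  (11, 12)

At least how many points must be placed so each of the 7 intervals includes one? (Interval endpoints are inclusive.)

By right end: [2,5]  [5,9]  [11,12]  [7,15]  [17,20]  [19,22]  [22,24]
[2,5] uncovered → point at 5; [11,12] uncovered → point at 12; [17,20] uncovered → point at 20; [22,24] uncovered → point at 24.
Points: 5, 12, 20, 24 (4 total).

4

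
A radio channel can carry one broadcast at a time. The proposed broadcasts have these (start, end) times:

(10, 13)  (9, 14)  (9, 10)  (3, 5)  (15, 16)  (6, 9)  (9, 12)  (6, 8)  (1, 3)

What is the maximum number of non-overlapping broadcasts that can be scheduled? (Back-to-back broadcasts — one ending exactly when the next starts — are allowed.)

Sort by end time and greedily take each interval whose start is ≥ the last chosen end.
Sorted by end: (1,3)  (3,5)  (6,8)  (6,9)  (9,10)  (9,12)  (10,13)  (9,14)  (15,16)
take (1,3); take (3,5); take (6,8); skip (6,9); take (9,10); take (10,13); skip (9,14); take (15,16).
Selected 6 broadcasts.

6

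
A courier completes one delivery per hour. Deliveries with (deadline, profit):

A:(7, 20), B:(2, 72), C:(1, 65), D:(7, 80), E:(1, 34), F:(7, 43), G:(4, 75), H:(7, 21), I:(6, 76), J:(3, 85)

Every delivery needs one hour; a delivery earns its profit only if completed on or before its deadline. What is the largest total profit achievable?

496

Take jobs in profit order; each goes to the latest open slot no later than its deadline.
Profit order: J=85 D=80 I=76 G=75 B=72 C=65 F=43 E=34 H=21 A=20
Assign: J→slot 3, D→slot 7, I→slot 6, G→slot 4, B→slot 2, C→slot 1, F→slot 5, E skipped, H skipped, A skipped.
Slots: [1:C] [2:B] [3:J] [4:G] [5:F] [6:I] [7:D]
Profit = 65 + 72 + 85 + 75 + 43 + 76 + 80 = 496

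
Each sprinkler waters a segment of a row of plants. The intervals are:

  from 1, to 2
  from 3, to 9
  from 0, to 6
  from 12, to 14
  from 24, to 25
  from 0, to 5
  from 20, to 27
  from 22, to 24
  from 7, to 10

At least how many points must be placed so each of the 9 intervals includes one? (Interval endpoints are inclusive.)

4

Process intervals by earliest right end; each time one isn't hit yet, stab at its right endpoint.
By right end: [1,2]  [0,5]  [0,6]  [3,9]  [7,10]  [12,14]  [22,24]  [24,25]  [20,27]
[1,2] uncovered → point at 2; [3,9] uncovered → point at 9; [12,14] uncovered → point at 14; [22,24] uncovered → point at 24.
Points: 2, 9, 14, 24 (4 total).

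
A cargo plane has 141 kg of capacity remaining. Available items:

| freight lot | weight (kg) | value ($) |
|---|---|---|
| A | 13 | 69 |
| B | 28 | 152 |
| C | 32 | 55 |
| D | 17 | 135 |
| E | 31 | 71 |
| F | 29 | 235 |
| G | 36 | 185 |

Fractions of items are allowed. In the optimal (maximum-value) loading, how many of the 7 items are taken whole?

Order: F (235/29=8.10) > D (135/17=7.94) > B (152/28=5.43) > A (69/13=5.31) > G (185/36=5.14) > E (71/31=2.29) > C (55/32=1.72)
Fill: take F (29 @ 235) → take D (17 @ 135) → take B (28 @ 152) → take A (13 @ 69) → take G (36 @ 185) → take 18/31 of E → 41.23; 141/141 used.
5 item(s) taken whole; one partial (take 18/31 of E).

5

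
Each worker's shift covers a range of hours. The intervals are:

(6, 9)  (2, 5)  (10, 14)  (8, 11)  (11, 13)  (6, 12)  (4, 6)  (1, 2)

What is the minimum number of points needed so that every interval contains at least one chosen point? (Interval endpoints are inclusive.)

3

By right end: [1,2]  [2,5]  [4,6]  [6,9]  [8,11]  [6,12]  [11,13]  [10,14]
[1,2] uncovered → point at 2; [4,6] uncovered → point at 6; [8,11] uncovered → point at 11.
Points: 2, 6, 11 (3 total).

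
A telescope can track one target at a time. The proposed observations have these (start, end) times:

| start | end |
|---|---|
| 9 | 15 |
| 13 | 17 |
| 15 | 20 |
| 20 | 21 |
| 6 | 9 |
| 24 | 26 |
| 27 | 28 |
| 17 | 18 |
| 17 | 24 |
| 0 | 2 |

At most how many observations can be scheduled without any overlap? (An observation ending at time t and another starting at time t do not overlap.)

By end time: (0,2), (6,9), (9,15), (13,17), (17,18), (15,20), (20,21), (17,24), (24,26), (27,28).
Pick (0,2); next start ≥ 2 → (6,9); next start ≥ 9 → (9,15); next start ≥ 15 → (17,18); next start ≥ 18 → (20,21); next start ≥ 21 → (24,26); next start ≥ 26 → (27,28).
Selected 7 observations.

7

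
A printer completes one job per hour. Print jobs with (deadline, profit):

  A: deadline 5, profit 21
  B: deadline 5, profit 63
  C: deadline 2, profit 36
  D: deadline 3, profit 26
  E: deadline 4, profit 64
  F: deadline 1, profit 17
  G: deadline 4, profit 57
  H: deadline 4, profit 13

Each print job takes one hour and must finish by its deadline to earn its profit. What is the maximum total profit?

Profit order: E=64 B=63 G=57 C=36 D=26 A=21 F=17 H=13
Assign: E→slot 4, B→slot 5, G→slot 3, C→slot 2, D→slot 1, A skipped, F skipped, H skipped.
Slots: [1:D] [2:C] [3:G] [4:E] [5:B]
Profit = 26 + 36 + 57 + 64 + 63 = 246

246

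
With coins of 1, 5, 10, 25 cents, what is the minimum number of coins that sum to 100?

4

100 − 4×25→0
Total coins = 4 = 4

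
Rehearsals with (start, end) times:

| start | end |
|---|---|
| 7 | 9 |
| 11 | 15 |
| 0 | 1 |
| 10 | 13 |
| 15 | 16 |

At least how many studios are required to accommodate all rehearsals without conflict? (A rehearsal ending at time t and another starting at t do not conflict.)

starts: [0, 7, 10, 11, 15]
ends:   [1, 9, 13, 15, 16]
s0→1 e1→0 s7→1 e9→0 s10→1 s11→2  — peak 2.

2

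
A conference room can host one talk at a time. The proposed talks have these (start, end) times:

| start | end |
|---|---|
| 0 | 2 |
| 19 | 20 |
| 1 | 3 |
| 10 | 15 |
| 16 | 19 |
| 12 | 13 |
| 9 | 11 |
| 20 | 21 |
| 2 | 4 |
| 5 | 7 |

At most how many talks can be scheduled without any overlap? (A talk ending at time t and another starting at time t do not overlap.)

Sort by end time and greedily take each interval whose start is ≥ the last chosen end.
Sorted by end: (0,2)  (1,3)  (2,4)  (5,7)  (9,11)  (12,13)  (10,15)  (16,19)  (19,20)  (20,21)
take (0,2); take (2,4); take (5,7); take (9,11); take (12,13); take (16,19); take (19,20); take (20,21).
Selected 8 talks.

8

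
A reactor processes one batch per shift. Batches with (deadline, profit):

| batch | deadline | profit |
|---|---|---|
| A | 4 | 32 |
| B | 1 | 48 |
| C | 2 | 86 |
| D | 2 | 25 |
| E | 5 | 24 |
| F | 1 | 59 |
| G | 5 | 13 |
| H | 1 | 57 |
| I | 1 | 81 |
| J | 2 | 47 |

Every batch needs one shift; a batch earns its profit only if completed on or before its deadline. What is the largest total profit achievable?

236

Take jobs in profit order; each goes to the latest open slot no later than its deadline.
Profit order: C=86 I=81 F=59 H=57 B=48 J=47 A=32 D=25 E=24 G=13
Assign: C→slot 2, I→slot 1, F skipped, H skipped, B skipped, J skipped, A→slot 4, D skipped, E→slot 5, G→slot 3.
Slots: [1:I] [2:C] [3:G] [4:A] [5:E]
Profit = 81 + 86 + 13 + 32 + 24 = 236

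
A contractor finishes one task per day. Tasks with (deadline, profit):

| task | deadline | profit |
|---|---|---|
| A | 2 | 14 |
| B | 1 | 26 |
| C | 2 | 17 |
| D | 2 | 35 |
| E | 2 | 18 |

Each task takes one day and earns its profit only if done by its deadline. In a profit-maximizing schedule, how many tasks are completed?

By profit: D(d2,35), B(d1,26), E(d2,18), C(d2,17), A(d2,14)
D→slot 2; B→slot 1; E skipped; C skipped; A skipped.
2 of 5 scheduled.

2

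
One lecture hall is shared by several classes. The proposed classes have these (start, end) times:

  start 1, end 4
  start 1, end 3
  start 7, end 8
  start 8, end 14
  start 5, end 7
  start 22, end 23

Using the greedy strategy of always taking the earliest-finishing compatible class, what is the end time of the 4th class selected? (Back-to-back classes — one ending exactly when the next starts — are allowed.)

Sort by end time and greedily take each interval whose start is ≥ the last chosen end.
Sorted by end: (1,3)  (1,4)  (5,7)  (7,8)  (8,14)  (22,23)
take (1,3); take (5,7); take (7,8); take (8,14); take (22,23).
Selected: (1,3) (5,7) (7,8) (8,14) (22,23)

14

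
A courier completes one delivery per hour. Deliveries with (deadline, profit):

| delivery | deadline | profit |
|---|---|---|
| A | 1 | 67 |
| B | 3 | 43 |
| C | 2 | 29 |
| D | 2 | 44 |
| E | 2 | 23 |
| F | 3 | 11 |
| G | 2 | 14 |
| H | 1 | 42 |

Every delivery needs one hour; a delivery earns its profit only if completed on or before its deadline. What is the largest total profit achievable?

Take jobs in profit order; each goes to the latest open slot no later than its deadline.
Profit order: A=67 D=44 B=43 H=42 C=29 E=23 G=14 F=11
Assign: A→slot 1, D→slot 2, B→slot 3, H skipped, C skipped, E skipped, G skipped, F skipped.
Slots: [1:A] [2:D] [3:B]
Profit = 67 + 44 + 43 = 154

154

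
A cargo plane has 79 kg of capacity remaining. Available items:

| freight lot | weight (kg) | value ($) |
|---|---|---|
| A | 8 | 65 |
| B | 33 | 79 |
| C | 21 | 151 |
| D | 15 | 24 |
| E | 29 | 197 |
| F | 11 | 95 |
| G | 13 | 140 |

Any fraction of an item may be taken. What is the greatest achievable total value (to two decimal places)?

Greedy by value/weight ratio, highest first.
Ratios (sorted): G 10.77, F 8.64, A 8.12, C 7.19, E 6.79, B 2.39, D 1.60
take G (13 @ 140); take F (11 @ 95); take A (8 @ 65); take C (21 @ 151); take 26/29 of E → 176.62. Capacity used 79/79.
Total value = 627.62

627.62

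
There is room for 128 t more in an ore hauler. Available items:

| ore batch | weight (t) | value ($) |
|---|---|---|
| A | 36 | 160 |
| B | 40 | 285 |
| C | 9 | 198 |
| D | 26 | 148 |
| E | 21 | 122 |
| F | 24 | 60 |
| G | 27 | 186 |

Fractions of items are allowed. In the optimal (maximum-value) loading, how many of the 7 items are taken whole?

5

Order: C (198/9=22.00) > B (285/40=7.12) > G (186/27=6.89) > E (122/21=5.81) > D (148/26=5.69) > A (160/36=4.44) > F (60/24=2.50)
Fill: take C (9 @ 198) → take B (40 @ 285) → take G (27 @ 186) → take E (21 @ 122) → take D (26 @ 148) → take 5/36 of A → 22.22; 128/128 used.
5 item(s) taken whole; one partial (take 5/36 of A).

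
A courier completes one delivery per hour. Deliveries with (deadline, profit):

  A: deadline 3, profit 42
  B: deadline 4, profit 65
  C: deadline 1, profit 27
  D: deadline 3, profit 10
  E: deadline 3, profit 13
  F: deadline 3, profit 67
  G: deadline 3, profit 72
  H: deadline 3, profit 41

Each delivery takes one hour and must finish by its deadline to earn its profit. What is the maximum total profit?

246

Take jobs in profit order; each goes to the latest open slot no later than its deadline.
By profit: G(d3,72), F(d3,67), B(d4,65), A(d3,42), H(d3,41), C(d1,27), E(d3,13), D(d3,10)
G→slot 3; F→slot 2; B→slot 4; A→slot 1; H skipped; C skipped; E skipped; D skipped.
Profit = 42 + 67 + 72 + 65 = 246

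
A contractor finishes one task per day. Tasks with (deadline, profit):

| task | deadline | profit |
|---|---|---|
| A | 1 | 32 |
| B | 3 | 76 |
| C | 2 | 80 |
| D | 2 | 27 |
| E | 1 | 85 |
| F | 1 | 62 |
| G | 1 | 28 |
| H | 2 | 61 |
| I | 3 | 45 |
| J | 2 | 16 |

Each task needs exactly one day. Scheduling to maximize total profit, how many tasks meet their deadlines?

Sort by profit descending; place each in the latest free slot ≤ its deadline.
Profit order: E=85 C=80 B=76 F=62 H=61 I=45 A=32 G=28 D=27 J=16
Assign: E→slot 1, C→slot 2, B→slot 3, F skipped, H skipped, I skipped, A skipped, G skipped, D skipped, J skipped.
Slots: [1:E] [2:C] [3:B]
3 of 10 scheduled.

3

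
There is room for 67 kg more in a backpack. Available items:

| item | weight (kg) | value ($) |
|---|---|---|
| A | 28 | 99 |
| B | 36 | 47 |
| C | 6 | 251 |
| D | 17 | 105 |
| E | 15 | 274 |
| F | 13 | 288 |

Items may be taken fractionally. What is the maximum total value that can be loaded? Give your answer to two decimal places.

Order: C (251/6=41.83) > F (288/13=22.15) > E (274/15=18.27) > D (105/17=6.18) > A (99/28=3.54) > B (47/36=1.31)
Fill: take C (6 @ 251) → take F (13 @ 288) → take E (15 @ 274) → take D (17 @ 105) → take 16/28 of A → 56.57; 67/67 used.
Total value = 974.57

974.57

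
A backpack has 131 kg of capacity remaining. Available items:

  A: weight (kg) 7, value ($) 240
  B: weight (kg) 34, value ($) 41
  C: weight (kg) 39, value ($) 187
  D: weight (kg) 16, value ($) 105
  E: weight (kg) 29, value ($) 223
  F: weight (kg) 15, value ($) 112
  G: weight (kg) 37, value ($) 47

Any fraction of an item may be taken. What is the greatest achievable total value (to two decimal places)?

Greedy by value/weight ratio, highest first.
Ratios (sorted): A 34.29, E 7.69, F 7.47, D 6.56, C 4.79, G 1.27, B 1.21
take A (7 @ 240); take E (29 @ 223); take F (15 @ 112); take D (16 @ 105); take C (39 @ 187); take 25/37 of G → 31.76. Capacity used 131/131.
Total value = 898.76

898.76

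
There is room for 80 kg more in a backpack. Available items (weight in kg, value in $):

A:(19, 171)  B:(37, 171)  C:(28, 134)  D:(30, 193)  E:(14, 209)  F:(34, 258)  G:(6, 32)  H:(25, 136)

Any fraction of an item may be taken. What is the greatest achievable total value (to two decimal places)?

721.63

Sort by value per unit weight and fill in that order.
Ratios (sorted): E 14.93, A 9.00, F 7.59, D 6.43, H 5.44, G 5.33, C 4.79, B 4.62
take E (14 @ 209); take A (19 @ 171); take F (34 @ 258); take 13/30 of D → 83.63. Capacity used 80/80.
Total value = 721.63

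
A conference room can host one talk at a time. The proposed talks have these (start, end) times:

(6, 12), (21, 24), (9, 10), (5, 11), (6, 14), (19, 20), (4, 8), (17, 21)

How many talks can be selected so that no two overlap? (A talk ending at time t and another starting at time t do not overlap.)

4

Sorted by end: (4,8)  (9,10)  (5,11)  (6,12)  (6,14)  (19,20)  (17,21)  (21,24)
take (4,8); take (9,10); skip (5,11); take (19,20); skip (17,21); take (21,24).
Selected 4 talks.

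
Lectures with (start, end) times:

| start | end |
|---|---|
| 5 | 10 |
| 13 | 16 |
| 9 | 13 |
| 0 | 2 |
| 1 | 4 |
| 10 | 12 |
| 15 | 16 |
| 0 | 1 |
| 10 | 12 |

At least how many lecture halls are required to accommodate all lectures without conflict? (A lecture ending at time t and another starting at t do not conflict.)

The answer is the maximum number of intervals overlapping at any instant.
Events (time:±→running): 0:+→1 0:+→2 1:-→1 1:+→2 2:-→1 4:-→0 5:+→1 9:+→2 10:-→1 10:+→2 10:+→3 … peak 3.

3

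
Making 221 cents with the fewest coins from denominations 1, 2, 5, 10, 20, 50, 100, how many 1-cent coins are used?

1

Use the largest denomination that fits, subtract, and repeat.
221 = 2×100 + 1×20 + 1×1
Count of 1: 1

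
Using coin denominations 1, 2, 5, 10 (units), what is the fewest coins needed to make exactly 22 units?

3

Greedy: take as many of the largest coin as possible, then repeat with the remainder.
22 − 2×10→2 − 1×2→0
Total coins = 2 + 1 = 3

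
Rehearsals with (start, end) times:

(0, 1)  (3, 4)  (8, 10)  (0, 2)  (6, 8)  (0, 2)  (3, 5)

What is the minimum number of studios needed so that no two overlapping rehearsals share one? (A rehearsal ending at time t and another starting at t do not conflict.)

The answer is the maximum number of intervals overlapping at any instant.
Events (time:±→running): 0:+→1 0:+→2 0:+→3 … peak 3.

3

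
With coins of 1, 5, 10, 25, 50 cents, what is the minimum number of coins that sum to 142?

Use the largest denomination that fits, subtract, and repeat.
142 = 2×50 + 1×25 + 1×10 + 1×5 + 2×1
Total coins = 2 + 1 + 1 + 1 + 2 = 7

7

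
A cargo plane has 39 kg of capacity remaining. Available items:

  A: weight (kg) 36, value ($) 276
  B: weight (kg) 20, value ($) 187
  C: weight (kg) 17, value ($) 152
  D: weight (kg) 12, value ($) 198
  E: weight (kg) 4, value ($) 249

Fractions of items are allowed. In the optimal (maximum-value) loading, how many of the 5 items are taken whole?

Greedy by value/weight ratio, highest first.
Order: E (249/4=62.25) > D (198/12=16.50) > B (187/20=9.35) > C (152/17=8.94) > A (276/36=7.67)
Fill: take E (4 @ 249) → take D (12 @ 198) → take B (20 @ 187) → take 3/17 of C → 26.82; 39/39 used.
3 item(s) taken whole; one partial (take 3/17 of C).

3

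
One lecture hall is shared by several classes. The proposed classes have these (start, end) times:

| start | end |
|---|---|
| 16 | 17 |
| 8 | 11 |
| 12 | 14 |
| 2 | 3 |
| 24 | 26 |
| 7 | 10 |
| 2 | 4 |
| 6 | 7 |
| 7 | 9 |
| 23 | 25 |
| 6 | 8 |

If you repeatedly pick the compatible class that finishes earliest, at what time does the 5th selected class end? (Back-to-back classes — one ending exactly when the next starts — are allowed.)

Order by finish time; keep every interval that doesn't clash with the previous kept one.
Sorted by end: (2,3)  (2,4)  (6,7)  (6,8)  (7,9)  (7,10)  (8,11)  (12,14)  (16,17)  (23,25)  (24,26)
take (2,3); take (6,7); skip (6,8); take (7,9); skip (7,10); take (12,14); take (16,17); take (23,25).
Selected: (2,3) (6,7) (7,9) (12,14) (16,17) (23,25)

17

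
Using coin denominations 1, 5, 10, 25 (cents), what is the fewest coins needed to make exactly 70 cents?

Greedy: take as many of the largest coin as possible, then repeat with the remainder.
70 − 2×25→20 − 2×10→0
Total coins = 2 + 2 = 4

4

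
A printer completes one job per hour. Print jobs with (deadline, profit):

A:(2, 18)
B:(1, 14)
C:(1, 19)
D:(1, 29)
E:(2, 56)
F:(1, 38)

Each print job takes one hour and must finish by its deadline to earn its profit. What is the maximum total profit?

Take jobs in profit order; each goes to the latest open slot no later than its deadline.
By profit: E(d2,56), F(d1,38), D(d1,29), C(d1,19), A(d2,18), B(d1,14)
E→slot 2; F→slot 1; D skipped; C skipped; A skipped; B skipped.
Profit = 38 + 56 = 94

94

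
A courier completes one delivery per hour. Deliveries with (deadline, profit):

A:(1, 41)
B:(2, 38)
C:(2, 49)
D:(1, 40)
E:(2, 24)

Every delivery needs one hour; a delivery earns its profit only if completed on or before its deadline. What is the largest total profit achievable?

Sort by profit descending; place each in the latest free slot ≤ its deadline.
By profit: C(d2,49), A(d1,41), D(d1,40), B(d2,38), E(d2,24)
C→slot 2; A→slot 1; D skipped; B skipped; E skipped.
Profit = 41 + 49 = 90

90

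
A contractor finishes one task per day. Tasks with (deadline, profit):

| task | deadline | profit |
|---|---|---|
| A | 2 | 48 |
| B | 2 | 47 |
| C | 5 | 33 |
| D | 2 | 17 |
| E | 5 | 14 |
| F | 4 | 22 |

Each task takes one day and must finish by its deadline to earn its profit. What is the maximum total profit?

164

Take jobs in profit order; each goes to the latest open slot no later than its deadline.
By profit: A(d2,48), B(d2,47), C(d5,33), F(d4,22), D(d2,17), E(d5,14)
A→slot 2; B→slot 1; C→slot 5; F→slot 4; D skipped; E→slot 3.
Profit = 47 + 48 + 14 + 22 + 33 = 164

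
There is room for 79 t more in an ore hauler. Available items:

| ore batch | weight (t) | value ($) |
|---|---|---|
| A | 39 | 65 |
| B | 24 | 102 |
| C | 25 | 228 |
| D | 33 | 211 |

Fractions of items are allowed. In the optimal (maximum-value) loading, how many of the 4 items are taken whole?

2

Greedy by value/weight ratio, highest first.
Order: C (228/25=9.12) > D (211/33=6.39) > B (102/24=4.25) > A (65/39=1.67)
Fill: take C (25 @ 228) → take D (33 @ 211) → take 21/24 of B → 89.25; 79/79 used.
2 item(s) taken whole; one partial (take 21/24 of B).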